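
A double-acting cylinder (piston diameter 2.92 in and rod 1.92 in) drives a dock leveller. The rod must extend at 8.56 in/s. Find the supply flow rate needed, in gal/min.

Q ≈ 14.9 gal/min

Cap-side area A_cap = π/4 × (2.92 in)² = 6.697 in^2
Q = A × v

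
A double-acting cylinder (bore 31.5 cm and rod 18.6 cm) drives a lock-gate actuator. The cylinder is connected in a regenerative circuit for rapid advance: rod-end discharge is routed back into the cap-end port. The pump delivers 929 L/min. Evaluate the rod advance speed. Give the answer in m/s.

v ≈ 0.570 m/s

In regeneration the rod-end outflow joins the pump flow into the cap end, so the net volume the pump must supply per unit advance equals the rod cross-section area.
Rod cross-section A_rod = π/4 × (18.6 cm)² = 271.7 cm^2
v = Q_pump / A_rod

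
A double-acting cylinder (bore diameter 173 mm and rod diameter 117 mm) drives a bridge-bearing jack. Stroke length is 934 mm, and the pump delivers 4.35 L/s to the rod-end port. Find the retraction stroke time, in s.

t ≈ 2.74 s

Rod-side annular area A_ann = π/4 × (173² − 117²) = 12750 mm^2
Swept volume V = A × L; t = V / Q = A·L / Q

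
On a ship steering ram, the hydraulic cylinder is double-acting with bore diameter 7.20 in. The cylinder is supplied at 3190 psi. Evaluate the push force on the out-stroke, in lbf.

Cap-side area A_cap = π/4 × (7.20 in)² = 40.72 in^2
F = P × A_cap = 3190 psi × A_cap

F ≈ 1.30e5 lbf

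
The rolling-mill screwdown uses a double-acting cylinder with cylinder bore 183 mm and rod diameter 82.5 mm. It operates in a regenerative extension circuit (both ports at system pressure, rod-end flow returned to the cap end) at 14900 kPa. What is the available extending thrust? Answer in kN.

With equal pressure on both faces, forces on the annular region cancel; the net push is pressure × rod cross-section.
Rod cross-section A_rod = π/4 × (82.5 mm)² = 5346 mm^2
F = P × A_rod

F ≈ 79.6 kN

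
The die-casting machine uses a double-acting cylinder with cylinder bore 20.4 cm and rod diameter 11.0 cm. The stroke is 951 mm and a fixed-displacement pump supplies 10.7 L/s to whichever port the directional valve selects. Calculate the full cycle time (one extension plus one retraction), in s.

t ≈ 4.97 s

Cap-side area A_cap = π/4 × (20.4 cm)² = 326.9 cm^2
Rod-side annular area A_ann = π/4 × (20.4² − 11.0²) = 231.8 cm^2
t_ext = A_cap·L/Q = 2.905 s
t_ret = A_ann·L/Q = 2.060 s
t_cycle = t_ext + t_ret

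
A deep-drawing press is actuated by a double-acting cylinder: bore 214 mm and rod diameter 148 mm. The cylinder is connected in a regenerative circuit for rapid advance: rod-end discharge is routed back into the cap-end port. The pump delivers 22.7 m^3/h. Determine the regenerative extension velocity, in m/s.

v ≈ 0.367 m/s

In regeneration the rod-end outflow joins the pump flow into the cap end, so the net volume the pump must supply per unit advance equals the rod cross-section area.
Rod cross-section A_rod = π/4 × (148 mm)² = 17200 mm^2
v = Q_pump / A_rod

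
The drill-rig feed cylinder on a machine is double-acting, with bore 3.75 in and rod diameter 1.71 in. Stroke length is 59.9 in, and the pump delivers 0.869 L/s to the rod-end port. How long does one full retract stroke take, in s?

t ≈ 9.88 s

Rod-side annular area A_ann = π/4 × (3.75² − 1.71²) = 8.748 in^2
Swept volume V = A × L; t = V / Q = A·L / Q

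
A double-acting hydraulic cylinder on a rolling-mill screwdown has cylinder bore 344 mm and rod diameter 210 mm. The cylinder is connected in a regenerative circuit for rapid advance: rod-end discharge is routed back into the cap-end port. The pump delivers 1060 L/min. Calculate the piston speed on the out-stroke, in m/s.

v ≈ 0.510 m/s

In regeneration the rod-end outflow joins the pump flow into the cap end, so the net volume the pump must supply per unit advance equals the rod cross-section area.
Rod cross-section A_rod = π/4 × (210 mm)² = 34640 mm^2
v = Q_pump / A_rod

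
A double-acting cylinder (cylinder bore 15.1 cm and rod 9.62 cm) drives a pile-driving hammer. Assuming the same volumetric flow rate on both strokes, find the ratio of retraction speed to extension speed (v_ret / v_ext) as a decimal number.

Cap-side area A_cap = π/4 × (15.1 cm)² = 179.1 cm^2
Rod-side annular area A_ann = π/4 × (15.1² − 9.62²) = 106.4 cm^2
For equal Q, v ∝ 1/A, so v_ret/v_ext = A_cap/A_ann.

v_ret/v_ext ≈ 1.68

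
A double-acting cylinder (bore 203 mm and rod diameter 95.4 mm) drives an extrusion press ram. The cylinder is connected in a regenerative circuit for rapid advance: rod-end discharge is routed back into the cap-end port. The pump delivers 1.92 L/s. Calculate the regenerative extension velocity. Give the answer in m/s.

In regeneration the rod-end outflow joins the pump flow into the cap end, so the net volume the pump must supply per unit advance equals the rod cross-section area.
Rod cross-section A_rod = π/4 × (95.4 mm)² = 7148 mm^2
v = Q_pump / A_rod

v ≈ 0.269 m/s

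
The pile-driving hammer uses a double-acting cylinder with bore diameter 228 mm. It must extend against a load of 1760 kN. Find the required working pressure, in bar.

P ≈ 431 bar

Cap-side area A_cap = π/4 × (228 mm)² = 40830 mm^2
P = F / A = 1760 kN / A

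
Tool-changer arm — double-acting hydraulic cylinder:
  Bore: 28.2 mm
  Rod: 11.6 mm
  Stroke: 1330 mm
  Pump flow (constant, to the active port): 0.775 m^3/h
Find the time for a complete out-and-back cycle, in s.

Cap-side area A_cap = π/4 × (28.2 mm)² = 624.6 mm^2
Rod-side annular area A_ann = π/4 × (28.2² − 11.6²) = 518.9 mm^2
t_ext = A_cap·L/Q = 3.859 s
t_ret = A_ann·L/Q = 3.206 s
t_cycle = t_ext + t_ret

t ≈ 7.06 s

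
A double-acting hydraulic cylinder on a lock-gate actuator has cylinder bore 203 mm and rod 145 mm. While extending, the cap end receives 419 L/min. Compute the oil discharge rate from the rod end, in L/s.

Q_out ≈ 3.42 L/s

Cap-side area A_cap = π/4 × (203 mm)² = 32370 mm^2
Rod-side annular area A_ann = π/4 × (203² − 145²) = 15850 mm^2
Piston speed v = Q_in/A_cap; rod-end outflow Q_out = v × A_ann = Q_in × A_ann/A_cap.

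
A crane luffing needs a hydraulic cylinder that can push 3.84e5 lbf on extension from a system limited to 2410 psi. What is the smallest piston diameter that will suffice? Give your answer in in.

Extension force acts on the full piston face: F = P × (π/4)D².
D = √(4F / (πP)) = √(4 × 3.84e5 lbf / (π × 2410 psi))

D ≈ 14.2 in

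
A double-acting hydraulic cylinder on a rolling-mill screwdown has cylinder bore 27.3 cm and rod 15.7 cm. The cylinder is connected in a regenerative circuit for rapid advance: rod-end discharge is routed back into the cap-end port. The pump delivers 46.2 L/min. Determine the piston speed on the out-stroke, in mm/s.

In regeneration the rod-end outflow joins the pump flow into the cap end, so the net volume the pump must supply per unit advance equals the rod cross-section area.
Rod cross-section A_rod = π/4 × (15.7 cm)² = 193.6 cm^2
v = Q_pump / A_rod

v ≈ 39.8 mm/s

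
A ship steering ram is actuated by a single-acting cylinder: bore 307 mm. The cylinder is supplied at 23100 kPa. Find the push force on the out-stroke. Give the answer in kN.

Cap-side area A_cap = π/4 × (307 mm)² = 74020 mm^2
F = P × A_cap = 23100 kPa × A_cap

F ≈ 1710 kN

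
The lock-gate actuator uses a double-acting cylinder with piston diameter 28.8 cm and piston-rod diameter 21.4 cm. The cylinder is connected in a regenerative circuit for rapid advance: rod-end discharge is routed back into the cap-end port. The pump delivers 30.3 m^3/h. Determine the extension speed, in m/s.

v ≈ 0.234 m/s

In regeneration the rod-end outflow joins the pump flow into the cap end, so the net volume the pump must supply per unit advance equals the rod cross-section area.
Rod cross-section A_rod = π/4 × (21.4 cm)² = 359.7 cm^2
v = Q_pump / A_rod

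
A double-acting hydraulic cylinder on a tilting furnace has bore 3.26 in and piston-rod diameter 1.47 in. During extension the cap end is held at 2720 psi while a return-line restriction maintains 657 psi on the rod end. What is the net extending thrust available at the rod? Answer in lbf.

Cap-side area A_cap = π/4 × (3.26 in)² = 8.347 in^2
Rod-side annular area A_ann = π/4 × (3.26² − 1.47²) = 6.650 in^2
Net thrust = P_cap·A_cap − P_rod·A_ann = 22700 lbf − 4369 lbf

F ≈ 18300 lbf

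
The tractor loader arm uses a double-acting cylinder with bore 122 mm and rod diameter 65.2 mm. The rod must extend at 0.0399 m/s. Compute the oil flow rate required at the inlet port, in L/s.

Q ≈ 0.466 L/s

Cap-side area A_cap = π/4 × (122 mm)² = 11690 mm^2
Q = A × v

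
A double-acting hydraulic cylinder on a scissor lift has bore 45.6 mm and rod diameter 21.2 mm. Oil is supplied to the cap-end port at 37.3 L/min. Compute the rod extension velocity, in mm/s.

v ≈ 381 mm/s

Cap-side area A_cap = π/4 × (45.6 mm)² = 1633 mm^2
v = Q / A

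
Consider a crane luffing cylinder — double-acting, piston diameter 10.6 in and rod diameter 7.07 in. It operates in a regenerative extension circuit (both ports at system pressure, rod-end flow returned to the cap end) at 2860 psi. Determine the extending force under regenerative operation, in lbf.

With equal pressure on both faces, forces on the annular region cancel; the net push is pressure × rod cross-section.
Rod cross-section A_rod = π/4 × (7.07 in)² = 39.26 in^2
F = P × A_rod

F ≈ 1.12e5 lbf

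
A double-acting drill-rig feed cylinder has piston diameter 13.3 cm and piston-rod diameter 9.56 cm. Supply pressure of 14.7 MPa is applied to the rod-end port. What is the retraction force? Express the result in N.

F ≈ 98700 N

Rod-side annular area A_ann = π/4 × (13.3² − 9.56²) = 67.15 cm^2
On retraction the pressure acts on the annular area (bore minus rod).
F = P × A_ann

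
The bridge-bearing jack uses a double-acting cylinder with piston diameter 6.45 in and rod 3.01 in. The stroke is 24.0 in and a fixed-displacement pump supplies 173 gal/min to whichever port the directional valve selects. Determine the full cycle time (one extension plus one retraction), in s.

Cap-side area A_cap = π/4 × (6.45 in)² = 32.67 in^2
Rod-side annular area A_ann = π/4 × (6.45² − 3.01²) = 25.56 in^2
t_ext = A_cap·L/Q = 1.177 s
t_ret = A_ann·L/Q = 0.9210 s
t_cycle = t_ext + t_ret

t ≈ 2.10 s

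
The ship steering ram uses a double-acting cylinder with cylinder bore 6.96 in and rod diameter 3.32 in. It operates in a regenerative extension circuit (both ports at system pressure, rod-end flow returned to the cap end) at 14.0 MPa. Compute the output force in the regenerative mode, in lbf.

F ≈ 17600 lbf

With equal pressure on both faces, forces on the annular region cancel; the net push is pressure × rod cross-section.
Rod cross-section A_rod = π/4 × (3.32 in)² = 8.657 in^2
F = P × A_rod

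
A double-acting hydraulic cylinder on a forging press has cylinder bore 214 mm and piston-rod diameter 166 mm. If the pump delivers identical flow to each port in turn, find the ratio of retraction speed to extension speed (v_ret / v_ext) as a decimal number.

Cap-side area A_cap = π/4 × (214 mm)² = 35970 mm^2
Rod-side annular area A_ann = π/4 × (214² − 166²) = 14330 mm^2
For equal Q, v ∝ 1/A, so v_ret/v_ext = A_cap/A_ann.

v_ret/v_ext ≈ 2.51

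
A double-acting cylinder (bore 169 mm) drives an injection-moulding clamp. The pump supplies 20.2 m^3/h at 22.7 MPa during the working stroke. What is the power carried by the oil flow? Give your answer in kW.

Hydraulic power = P × Q

W ≈ 127 kW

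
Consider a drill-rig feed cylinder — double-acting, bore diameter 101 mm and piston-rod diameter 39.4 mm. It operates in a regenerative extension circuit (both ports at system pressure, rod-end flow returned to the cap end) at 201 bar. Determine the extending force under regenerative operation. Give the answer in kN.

With equal pressure on both faces, forces on the annular region cancel; the net push is pressure × rod cross-section.
Rod cross-section A_rod = π/4 × (39.4 mm)² = 1219 mm^2
F = P × A_rod

F ≈ 24.5 kN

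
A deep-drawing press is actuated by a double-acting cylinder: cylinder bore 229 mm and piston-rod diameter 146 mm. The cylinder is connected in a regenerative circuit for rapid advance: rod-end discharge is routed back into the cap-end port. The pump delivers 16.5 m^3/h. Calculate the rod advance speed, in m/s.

In regeneration the rod-end outflow joins the pump flow into the cap end, so the net volume the pump must supply per unit advance equals the rod cross-section area.
Rod cross-section A_rod = π/4 × (146 mm)² = 16740 mm^2
v = Q_pump / A_rod

v ≈ 0.274 m/s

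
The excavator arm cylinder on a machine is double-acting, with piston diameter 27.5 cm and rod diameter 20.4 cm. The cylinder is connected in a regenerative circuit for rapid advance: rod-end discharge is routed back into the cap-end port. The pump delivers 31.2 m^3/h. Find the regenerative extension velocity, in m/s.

In regeneration the rod-end outflow joins the pump flow into the cap end, so the net volume the pump must supply per unit advance equals the rod cross-section area.
Rod cross-section A_rod = π/4 × (20.4 cm)² = 326.9 cm^2
v = Q_pump / A_rod

v ≈ 0.265 m/s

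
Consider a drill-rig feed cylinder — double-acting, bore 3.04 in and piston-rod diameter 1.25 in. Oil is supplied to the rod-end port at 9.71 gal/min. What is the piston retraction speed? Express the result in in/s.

Rod-side annular area A_ann = π/4 × (3.04² − 1.25²) = 6.031 in^2
Flow into the rod-end port fills the annular volume.
v = Q / A

v ≈ 6.20 in/s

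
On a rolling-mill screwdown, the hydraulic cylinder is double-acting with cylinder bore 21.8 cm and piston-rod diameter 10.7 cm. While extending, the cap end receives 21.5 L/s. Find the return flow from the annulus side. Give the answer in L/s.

Cap-side area A_cap = π/4 × (21.8 cm)² = 373.3 cm^2
Rod-side annular area A_ann = π/4 × (21.8² − 10.7²) = 283.3 cm^2
Piston speed v = Q_in/A_cap; rod-end outflow Q_out = v × A_ann = Q_in × A_ann/A_cap.

Q_out ≈ 16.3 L/s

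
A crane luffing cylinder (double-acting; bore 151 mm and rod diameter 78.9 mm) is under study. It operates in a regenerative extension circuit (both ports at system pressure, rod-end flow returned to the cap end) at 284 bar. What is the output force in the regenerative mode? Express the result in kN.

With equal pressure on both faces, forces on the annular region cancel; the net push is pressure × rod cross-section.
Rod cross-section A_rod = π/4 × (78.9 mm)² = 4889 mm^2
F = P × A_rod

F ≈ 139 kN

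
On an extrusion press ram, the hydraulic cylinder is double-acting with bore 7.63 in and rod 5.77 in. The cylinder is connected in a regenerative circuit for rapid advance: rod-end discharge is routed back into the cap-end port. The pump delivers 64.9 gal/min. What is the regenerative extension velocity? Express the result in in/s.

In regeneration the rod-end outflow joins the pump flow into the cap end, so the net volume the pump must supply per unit advance equals the rod cross-section area.
Rod cross-section A_rod = π/4 × (5.77 in)² = 26.15 in^2
v = Q_pump / A_rod

v ≈ 9.56 in/s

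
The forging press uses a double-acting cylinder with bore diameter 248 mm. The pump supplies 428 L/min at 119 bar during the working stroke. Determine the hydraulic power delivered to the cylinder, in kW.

Hydraulic power = P × Q

W ≈ 84.9 kW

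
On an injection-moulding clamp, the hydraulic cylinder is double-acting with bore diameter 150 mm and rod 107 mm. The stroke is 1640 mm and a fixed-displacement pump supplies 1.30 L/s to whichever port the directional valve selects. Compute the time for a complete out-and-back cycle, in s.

Cap-side area A_cap = π/4 × (150 mm)² = 17670 mm^2
Rod-side annular area A_ann = π/4 × (150² − 107²) = 8679 mm^2
t_ext = A_cap·L/Q = 22.29 s
t_ret = A_ann·L/Q = 10.95 s
t_cycle = t_ext + t_ret

t ≈ 33.2 s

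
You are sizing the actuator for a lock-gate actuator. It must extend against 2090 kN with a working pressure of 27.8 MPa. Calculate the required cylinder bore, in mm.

Extension force acts on the full piston face: F = P × (π/4)D².
D = √(4F / (πP)) = √(4 × 2090 kN / (π × 27.8 MPa))

D ≈ 309 mm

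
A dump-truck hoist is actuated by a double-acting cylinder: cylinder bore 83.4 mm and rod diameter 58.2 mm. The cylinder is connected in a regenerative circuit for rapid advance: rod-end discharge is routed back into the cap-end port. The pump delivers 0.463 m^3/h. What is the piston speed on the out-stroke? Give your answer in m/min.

v ≈ 2.90 m/min

In regeneration the rod-end outflow joins the pump flow into the cap end, so the net volume the pump must supply per unit advance equals the rod cross-section area.
Rod cross-section A_rod = π/4 × (58.2 mm)² = 2660 mm^2
v = Q_pump / A_rod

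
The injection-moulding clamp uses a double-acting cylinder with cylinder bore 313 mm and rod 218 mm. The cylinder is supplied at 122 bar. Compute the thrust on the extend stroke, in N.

F ≈ 9.39e5 N

Cap-side area A_cap = π/4 × (313 mm)² = 76940 mm^2
F = P × A_cap = 122 bar × A_cap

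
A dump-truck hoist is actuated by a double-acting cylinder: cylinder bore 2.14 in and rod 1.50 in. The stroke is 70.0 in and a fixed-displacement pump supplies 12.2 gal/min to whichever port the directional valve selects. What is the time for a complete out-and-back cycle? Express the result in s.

t ≈ 8.09 s

Cap-side area A_cap = π/4 × (2.14 in)² = 3.597 in^2
Rod-side annular area A_ann = π/4 × (2.14² − 1.50²) = 1.830 in^2
t_ext = A_cap·L/Q = 5.360 s
t_ret = A_ann·L/Q = 2.727 s
t_cycle = t_ext + t_ret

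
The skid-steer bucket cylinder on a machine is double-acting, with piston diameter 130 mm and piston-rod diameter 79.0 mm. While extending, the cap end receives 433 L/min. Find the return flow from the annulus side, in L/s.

Q_out ≈ 4.55 L/s

Cap-side area A_cap = π/4 × (130 mm)² = 13270 mm^2
Rod-side annular area A_ann = π/4 × (130² − 79.0²) = 8372 mm^2
Piston speed v = Q_in/A_cap; rod-end outflow Q_out = v × A_ann = Q_in × A_ann/A_cap.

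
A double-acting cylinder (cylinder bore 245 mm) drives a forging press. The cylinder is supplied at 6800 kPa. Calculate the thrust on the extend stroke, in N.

Cap-side area A_cap = π/4 × (245 mm)² = 47140 mm^2
F = P × A_cap = 6800 kPa × A_cap

F ≈ 3.21e5 N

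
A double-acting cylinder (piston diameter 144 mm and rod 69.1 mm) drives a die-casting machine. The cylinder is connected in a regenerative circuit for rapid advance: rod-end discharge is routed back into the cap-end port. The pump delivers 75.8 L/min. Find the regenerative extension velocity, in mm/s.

In regeneration the rod-end outflow joins the pump flow into the cap end, so the net volume the pump must supply per unit advance equals the rod cross-section area.
Rod cross-section A_rod = π/4 × (69.1 mm)² = 3750 mm^2
v = Q_pump / A_rod

v ≈ 337 mm/s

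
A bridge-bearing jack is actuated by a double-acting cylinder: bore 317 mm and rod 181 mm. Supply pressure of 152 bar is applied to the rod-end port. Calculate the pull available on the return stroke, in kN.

Rod-side annular area A_ann = π/4 × (317² − 181²) = 53190 mm^2
On retraction the pressure acts on the annular area (bore minus rod).
F = P × A_ann

F ≈ 809 kN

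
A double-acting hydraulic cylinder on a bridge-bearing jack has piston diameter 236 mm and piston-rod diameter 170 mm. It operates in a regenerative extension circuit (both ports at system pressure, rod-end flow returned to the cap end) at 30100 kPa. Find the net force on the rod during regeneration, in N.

F ≈ 6.83e5 N

With equal pressure on both faces, forces on the annular region cancel; the net push is pressure × rod cross-section.
Rod cross-section A_rod = π/4 × (170 mm)² = 22700 mm^2
F = P × A_rod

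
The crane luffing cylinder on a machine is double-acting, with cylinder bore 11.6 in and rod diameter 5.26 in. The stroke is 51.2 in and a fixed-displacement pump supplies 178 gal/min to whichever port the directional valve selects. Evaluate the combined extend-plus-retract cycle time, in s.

Cap-side area A_cap = π/4 × (11.6 in)² = 105.7 in^2
Rod-side annular area A_ann = π/4 × (11.6² − 5.26²) = 83.95 in^2
t_ext = A_cap·L/Q = 7.896 s
t_ret = A_ann·L/Q = 6.272 s
t_cycle = t_ext + t_ret

t ≈ 14.2 s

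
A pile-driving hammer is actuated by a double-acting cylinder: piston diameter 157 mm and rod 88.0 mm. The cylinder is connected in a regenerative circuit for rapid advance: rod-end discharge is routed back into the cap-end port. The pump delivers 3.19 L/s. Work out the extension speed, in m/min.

v ≈ 31.5 m/min

In regeneration the rod-end outflow joins the pump flow into the cap end, so the net volume the pump must supply per unit advance equals the rod cross-section area.
Rod cross-section A_rod = π/4 × (88.0 mm)² = 6082 mm^2
v = Q_pump / A_rod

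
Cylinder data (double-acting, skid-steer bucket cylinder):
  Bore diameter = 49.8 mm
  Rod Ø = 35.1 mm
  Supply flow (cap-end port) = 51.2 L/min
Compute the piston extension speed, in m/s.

v ≈ 0.438 m/s

Cap-side area A_cap = π/4 × (49.8 mm)² = 1948 mm^2
v = Q / A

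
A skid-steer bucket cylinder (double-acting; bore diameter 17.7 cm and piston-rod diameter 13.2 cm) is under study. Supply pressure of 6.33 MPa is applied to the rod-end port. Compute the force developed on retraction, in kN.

Rod-side annular area A_ann = π/4 × (17.7² − 13.2²) = 109.2 cm^2
On retraction the pressure acts on the annular area (bore minus rod).
F = P × A_ann

F ≈ 69.1 kN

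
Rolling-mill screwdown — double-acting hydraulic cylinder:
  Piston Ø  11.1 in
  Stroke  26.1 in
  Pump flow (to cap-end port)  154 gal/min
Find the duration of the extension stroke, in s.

Cap-side area A_cap = π/4 × (11.1 in)² = 96.77 in^2
Swept volume V = A × L; t = V / Q = A·L / Q

t ≈ 4.26 s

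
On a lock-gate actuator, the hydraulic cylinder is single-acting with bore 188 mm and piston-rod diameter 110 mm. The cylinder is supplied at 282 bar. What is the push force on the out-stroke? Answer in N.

F ≈ 7.83e5 N

Cap-side area A_cap = π/4 × (188 mm)² = 27760 mm^2
F = P × A_cap = 282 bar × A_cap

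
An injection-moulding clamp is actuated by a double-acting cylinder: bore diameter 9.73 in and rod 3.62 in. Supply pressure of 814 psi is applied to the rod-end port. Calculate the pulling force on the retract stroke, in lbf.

Rod-side annular area A_ann = π/4 × (9.73² − 3.62²) = 64.06 in^2
On retraction the pressure acts on the annular area (bore minus rod).
F = P × A_ann

F ≈ 52100 lbf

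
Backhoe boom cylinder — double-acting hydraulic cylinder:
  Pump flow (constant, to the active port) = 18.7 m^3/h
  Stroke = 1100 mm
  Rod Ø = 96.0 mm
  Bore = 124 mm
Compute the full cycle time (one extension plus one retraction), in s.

Cap-side area A_cap = π/4 × (124 mm)² = 12080 mm^2
Rod-side annular area A_ann = π/4 × (124² − 96.0²) = 4838 mm^2
t_ext = A_cap·L/Q = 2.557 s
t_ret = A_ann·L/Q = 1.025 s
t_cycle = t_ext + t_ret

t ≈ 3.58 s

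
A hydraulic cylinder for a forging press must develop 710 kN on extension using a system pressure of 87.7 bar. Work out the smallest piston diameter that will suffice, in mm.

Extension force acts on the full piston face: F = P × (π/4)D².
D = √(4F / (πP)) = √(4 × 710 kN / (π × 87.7 bar))

D ≈ 321 mm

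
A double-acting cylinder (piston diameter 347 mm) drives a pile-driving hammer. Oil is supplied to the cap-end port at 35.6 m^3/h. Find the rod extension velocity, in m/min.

Cap-side area A_cap = π/4 × (347 mm)² = 94570 mm^2
v = Q / A

v ≈ 6.27 m/min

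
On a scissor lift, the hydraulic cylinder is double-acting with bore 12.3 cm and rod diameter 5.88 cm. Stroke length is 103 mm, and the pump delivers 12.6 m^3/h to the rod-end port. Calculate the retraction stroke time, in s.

t ≈ 0.270 s

Rod-side annular area A_ann = π/4 × (12.3² − 5.88²) = 91.67 cm^2
Swept volume V = A × L; t = V / Q = A·L / Q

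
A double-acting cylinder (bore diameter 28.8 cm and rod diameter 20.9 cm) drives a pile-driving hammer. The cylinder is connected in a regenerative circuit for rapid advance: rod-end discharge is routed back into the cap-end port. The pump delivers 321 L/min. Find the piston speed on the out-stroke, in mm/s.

v ≈ 156 mm/s

In regeneration the rod-end outflow joins the pump flow into the cap end, so the net volume the pump must supply per unit advance equals the rod cross-section area.
Rod cross-section A_rod = π/4 × (20.9 cm)² = 343.1 cm^2
v = Q_pump / A_rod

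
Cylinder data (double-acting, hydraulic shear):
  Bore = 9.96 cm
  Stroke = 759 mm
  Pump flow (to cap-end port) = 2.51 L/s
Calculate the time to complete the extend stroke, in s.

t ≈ 2.36 s

Cap-side area A_cap = π/4 × (9.96 cm)² = 77.91 cm^2
Swept volume V = A × L; t = V / Q = A·L / Q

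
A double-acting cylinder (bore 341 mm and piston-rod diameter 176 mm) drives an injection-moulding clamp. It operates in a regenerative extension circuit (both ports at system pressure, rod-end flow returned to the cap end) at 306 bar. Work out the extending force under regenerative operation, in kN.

F ≈ 744 kN

With equal pressure on both faces, forces on the annular region cancel; the net push is pressure × rod cross-section.
Rod cross-section A_rod = π/4 × (176 mm)² = 24330 mm^2
F = P × A_rod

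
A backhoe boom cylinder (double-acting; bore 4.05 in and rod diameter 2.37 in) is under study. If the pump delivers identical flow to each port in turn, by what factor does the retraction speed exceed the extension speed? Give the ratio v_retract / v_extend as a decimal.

v_ret/v_ext ≈ 1.52

Cap-side area A_cap = π/4 × (4.05 in)² = 12.88 in^2
Rod-side annular area A_ann = π/4 × (4.05² − 2.37²) = 8.471 in^2
For equal Q, v ∝ 1/A, so v_ret/v_ext = A_cap/A_ann.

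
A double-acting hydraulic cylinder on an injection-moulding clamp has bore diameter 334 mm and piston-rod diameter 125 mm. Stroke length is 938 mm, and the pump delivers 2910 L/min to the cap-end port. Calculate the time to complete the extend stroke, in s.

t ≈ 1.69 s

Cap-side area A_cap = π/4 × (334 mm)² = 87620 mm^2
Swept volume V = A × L; t = V / Q = A·L / Q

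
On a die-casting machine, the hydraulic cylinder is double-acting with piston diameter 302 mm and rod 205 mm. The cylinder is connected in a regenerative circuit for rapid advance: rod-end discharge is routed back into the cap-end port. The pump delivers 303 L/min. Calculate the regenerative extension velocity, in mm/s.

In regeneration the rod-end outflow joins the pump flow into the cap end, so the net volume the pump must supply per unit advance equals the rod cross-section area.
Rod cross-section A_rod = π/4 × (205 mm)² = 33010 mm^2
v = Q_pump / A_rod

v ≈ 153 mm/s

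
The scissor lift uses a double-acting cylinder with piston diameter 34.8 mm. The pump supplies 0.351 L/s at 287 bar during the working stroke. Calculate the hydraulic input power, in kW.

Hydraulic power = P × Q

W ≈ 10.1 kW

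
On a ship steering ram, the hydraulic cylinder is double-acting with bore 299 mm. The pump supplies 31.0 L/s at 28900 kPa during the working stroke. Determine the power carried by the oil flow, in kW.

Hydraulic power = P × Q

W ≈ 896 kW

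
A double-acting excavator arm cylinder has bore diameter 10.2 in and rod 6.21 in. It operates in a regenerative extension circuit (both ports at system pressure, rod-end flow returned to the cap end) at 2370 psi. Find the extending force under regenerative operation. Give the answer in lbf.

With equal pressure on both faces, forces on the annular region cancel; the net push is pressure × rod cross-section.
Rod cross-section A_rod = π/4 × (6.21 in)² = 30.29 in^2
F = P × A_rod

F ≈ 71800 lbf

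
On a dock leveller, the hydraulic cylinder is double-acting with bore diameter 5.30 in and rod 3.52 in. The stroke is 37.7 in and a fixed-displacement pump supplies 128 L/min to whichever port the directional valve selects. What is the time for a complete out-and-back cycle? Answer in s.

t ≈ 9.96 s

Cap-side area A_cap = π/4 × (5.30 in)² = 22.06 in^2
Rod-side annular area A_ann = π/4 × (5.30² − 3.52²) = 12.33 in^2
t_ext = A_cap·L/Q = 6.389 s
t_ret = A_ann·L/Q = 3.571 s
t_cycle = t_ext + t_ret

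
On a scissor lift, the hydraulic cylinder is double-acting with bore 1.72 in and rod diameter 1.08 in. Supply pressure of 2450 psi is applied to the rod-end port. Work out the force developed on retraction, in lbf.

F ≈ 3450 lbf

Rod-side annular area A_ann = π/4 × (1.72² − 1.08²) = 1.407 in^2
On retraction the pressure acts on the annular area (bore minus rod).
F = P × A_ann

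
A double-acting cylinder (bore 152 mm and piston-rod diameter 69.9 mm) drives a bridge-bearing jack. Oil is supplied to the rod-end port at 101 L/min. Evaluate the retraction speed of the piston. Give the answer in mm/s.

Rod-side annular area A_ann = π/4 × (152² − 69.9²) = 14310 mm^2
Flow into the rod-end port fills the annular volume.
v = Q / A

v ≈ 118 mm/s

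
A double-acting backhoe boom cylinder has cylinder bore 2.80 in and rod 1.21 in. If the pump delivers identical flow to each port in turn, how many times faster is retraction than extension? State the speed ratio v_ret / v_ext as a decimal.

v_ret/v_ext ≈ 1.23

Cap-side area A_cap = π/4 × (2.80 in)² = 6.158 in^2
Rod-side annular area A_ann = π/4 × (2.80² − 1.21²) = 5.008 in^2
For equal Q, v ∝ 1/A, so v_ret/v_ext = A_cap/A_ann.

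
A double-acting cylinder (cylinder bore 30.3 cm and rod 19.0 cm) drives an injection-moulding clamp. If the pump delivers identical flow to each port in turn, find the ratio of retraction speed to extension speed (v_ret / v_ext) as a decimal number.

Cap-side area A_cap = π/4 × (30.3 cm)² = 721.1 cm^2
Rod-side annular area A_ann = π/4 × (30.3² − 19.0²) = 437.5 cm^2
For equal Q, v ∝ 1/A, so v_ret/v_ext = A_cap/A_ann.

v_ret/v_ext ≈ 1.65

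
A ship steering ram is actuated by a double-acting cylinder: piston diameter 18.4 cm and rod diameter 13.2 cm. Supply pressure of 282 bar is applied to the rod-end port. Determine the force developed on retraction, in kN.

Rod-side annular area A_ann = π/4 × (18.4² − 13.2²) = 129.1 cm^2
On retraction the pressure acts on the annular area (bore minus rod).
F = P × A_ann

F ≈ 364 kN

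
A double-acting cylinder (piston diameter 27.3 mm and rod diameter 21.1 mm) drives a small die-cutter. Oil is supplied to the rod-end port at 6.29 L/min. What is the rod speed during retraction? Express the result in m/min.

v ≈ 26.7 m/min

Rod-side annular area A_ann = π/4 × (27.3² − 21.1²) = 235.7 mm^2
Flow into the rod-end port fills the annular volume.
v = Q / A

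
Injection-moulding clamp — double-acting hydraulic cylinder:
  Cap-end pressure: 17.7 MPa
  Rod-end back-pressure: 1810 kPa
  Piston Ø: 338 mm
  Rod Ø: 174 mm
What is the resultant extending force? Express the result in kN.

Cap-side area A_cap = π/4 × (338 mm)² = 89730 mm^2
Rod-side annular area A_ann = π/4 × (338² − 174²) = 65950 mm^2
Net thrust = P_cap·A_cap − P_rod·A_ann = 1588 kN − 119.4 kN

F ≈ 1470 kN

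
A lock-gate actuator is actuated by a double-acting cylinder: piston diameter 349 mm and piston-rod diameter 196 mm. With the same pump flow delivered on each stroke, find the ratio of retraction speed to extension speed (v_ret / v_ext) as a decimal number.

Cap-side area A_cap = π/4 × (349 mm)² = 95660 mm^2
Rod-side annular area A_ann = π/4 × (349² − 196²) = 65490 mm^2
For equal Q, v ∝ 1/A, so v_ret/v_ext = A_cap/A_ann.

v_ret/v_ext ≈ 1.46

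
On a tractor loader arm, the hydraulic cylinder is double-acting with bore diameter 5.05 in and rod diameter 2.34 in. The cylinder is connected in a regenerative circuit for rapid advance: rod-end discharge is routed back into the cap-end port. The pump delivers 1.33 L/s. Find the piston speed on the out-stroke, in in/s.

v ≈ 18.9 in/s

In regeneration the rod-end outflow joins the pump flow into the cap end, so the net volume the pump must supply per unit advance equals the rod cross-section area.
Rod cross-section A_rod = π/4 × (2.34 in)² = 4.301 in^2
v = Q_pump / A_rod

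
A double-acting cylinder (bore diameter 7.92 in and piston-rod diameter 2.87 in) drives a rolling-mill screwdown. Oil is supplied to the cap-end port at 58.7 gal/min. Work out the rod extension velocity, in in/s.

Cap-side area A_cap = π/4 × (7.92 in)² = 49.27 in^2
v = Q / A

v ≈ 4.59 in/s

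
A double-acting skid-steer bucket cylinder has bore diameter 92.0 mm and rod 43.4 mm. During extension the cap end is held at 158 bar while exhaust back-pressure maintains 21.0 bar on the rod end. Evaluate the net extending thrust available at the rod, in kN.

Cap-side area A_cap = π/4 × (92.0 mm)² = 6648 mm^2
Rod-side annular area A_ann = π/4 × (92.0² − 43.4²) = 5168 mm^2
Net thrust = P_cap·A_cap − P_rod·A_ann = 105.0 kN − 10.85 kN

F ≈ 94.2 kN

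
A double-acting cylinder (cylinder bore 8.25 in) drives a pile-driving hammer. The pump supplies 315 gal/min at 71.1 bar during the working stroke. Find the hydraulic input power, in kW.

W ≈ 141 kW

Hydraulic power = P × Q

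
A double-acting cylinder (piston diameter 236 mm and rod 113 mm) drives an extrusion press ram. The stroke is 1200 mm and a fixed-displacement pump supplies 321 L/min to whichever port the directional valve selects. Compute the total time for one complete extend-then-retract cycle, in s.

Cap-side area A_cap = π/4 × (236 mm)² = 43740 mm^2
Rod-side annular area A_ann = π/4 × (236² − 113²) = 33710 mm^2
t_ext = A_cap·L/Q = 9.812 s
t_ret = A_ann·L/Q = 7.562 s
t_cycle = t_ext + t_ret

t ≈ 17.4 s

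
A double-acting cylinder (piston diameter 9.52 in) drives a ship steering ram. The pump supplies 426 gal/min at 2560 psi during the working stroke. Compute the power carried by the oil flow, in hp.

W ≈ 636 hp

Hydraulic power = P × Q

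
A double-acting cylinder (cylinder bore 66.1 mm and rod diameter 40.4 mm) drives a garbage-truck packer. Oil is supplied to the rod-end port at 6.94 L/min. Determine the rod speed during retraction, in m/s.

Rod-side annular area A_ann = π/4 × (66.1² − 40.4²) = 2150 mm^2
Flow into the rod-end port fills the annular volume.
v = Q / A

v ≈ 0.0538 m/s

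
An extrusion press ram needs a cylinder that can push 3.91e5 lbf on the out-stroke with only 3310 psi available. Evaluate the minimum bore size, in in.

Extension force acts on the full piston face: F = P × (π/4)D².
D = √(4F / (πP)) = √(4 × 3.91e5 lbf / (π × 3310 psi))

D ≈ 12.3 in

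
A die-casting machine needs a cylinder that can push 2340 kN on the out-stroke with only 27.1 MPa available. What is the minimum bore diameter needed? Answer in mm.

D ≈ 332 mm

Extension force acts on the full piston face: F = P × (π/4)D².
D = √(4F / (πP)) = √(4 × 2340 kN / (π × 27.1 MPa))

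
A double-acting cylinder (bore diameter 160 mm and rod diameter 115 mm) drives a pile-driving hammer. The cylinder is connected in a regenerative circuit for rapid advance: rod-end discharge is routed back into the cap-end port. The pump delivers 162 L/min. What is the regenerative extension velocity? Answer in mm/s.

v ≈ 260 mm/s

In regeneration the rod-end outflow joins the pump flow into the cap end, so the net volume the pump must supply per unit advance equals the rod cross-section area.
Rod cross-section A_rod = π/4 × (115 mm)² = 10390 mm^2
v = Q_pump / A_rod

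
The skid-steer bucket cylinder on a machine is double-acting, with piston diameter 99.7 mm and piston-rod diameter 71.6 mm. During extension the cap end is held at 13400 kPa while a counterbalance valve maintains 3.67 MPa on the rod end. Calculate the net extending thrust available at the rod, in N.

Cap-side area A_cap = π/4 × (99.7 mm)² = 7807 mm^2
Rod-side annular area A_ann = π/4 × (99.7² − 71.6²) = 3781 mm^2
Net thrust = P_cap·A_cap − P_rod·A_ann = 1.046e5 N − 13870 N

F ≈ 90700 N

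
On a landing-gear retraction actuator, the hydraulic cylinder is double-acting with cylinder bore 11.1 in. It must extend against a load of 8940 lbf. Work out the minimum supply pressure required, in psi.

P ≈ 92.4 psi

Cap-side area A_cap = π/4 × (11.1 in)² = 96.77 in^2
P = F / A = 8940 lbf / A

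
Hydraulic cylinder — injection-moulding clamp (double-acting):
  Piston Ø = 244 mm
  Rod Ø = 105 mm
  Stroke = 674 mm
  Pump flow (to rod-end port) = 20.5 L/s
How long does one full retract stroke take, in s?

t ≈ 1.25 s

Rod-side annular area A_ann = π/4 × (244² − 105²) = 38100 mm^2
Swept volume V = A × L; t = V / Q = A·L / Q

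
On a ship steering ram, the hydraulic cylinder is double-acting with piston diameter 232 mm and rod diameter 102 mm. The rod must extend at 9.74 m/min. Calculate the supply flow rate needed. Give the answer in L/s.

Cap-side area A_cap = π/4 × (232 mm)² = 42270 mm^2
Q = A × v

Q ≈ 6.86 L/s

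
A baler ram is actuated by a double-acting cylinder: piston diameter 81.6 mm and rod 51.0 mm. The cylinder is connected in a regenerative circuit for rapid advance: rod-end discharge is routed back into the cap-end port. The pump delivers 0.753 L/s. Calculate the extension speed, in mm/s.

v ≈ 369 mm/s

In regeneration the rod-end outflow joins the pump flow into the cap end, so the net volume the pump must supply per unit advance equals the rod cross-section area.
Rod cross-section A_rod = π/4 × (51.0 mm)² = 2043 mm^2
v = Q_pump / A_rod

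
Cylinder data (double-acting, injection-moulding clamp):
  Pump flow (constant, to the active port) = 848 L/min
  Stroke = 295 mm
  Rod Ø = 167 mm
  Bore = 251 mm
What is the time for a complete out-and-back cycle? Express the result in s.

Cap-side area A_cap = π/4 × (251 mm)² = 49480 mm^2
Rod-side annular area A_ann = π/4 × (251² − 167²) = 27580 mm^2
t_ext = A_cap·L/Q = 1.033 s
t_ret = A_ann·L/Q = 0.5756 s
t_cycle = t_ext + t_ret

t ≈ 1.61 s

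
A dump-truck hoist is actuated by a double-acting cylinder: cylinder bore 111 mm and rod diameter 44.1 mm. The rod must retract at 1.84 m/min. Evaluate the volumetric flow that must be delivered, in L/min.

Rod-side annular area A_ann = π/4 × (111² − 44.1²) = 8149 mm^2
Q = A × v

Q ≈ 15.0 L/min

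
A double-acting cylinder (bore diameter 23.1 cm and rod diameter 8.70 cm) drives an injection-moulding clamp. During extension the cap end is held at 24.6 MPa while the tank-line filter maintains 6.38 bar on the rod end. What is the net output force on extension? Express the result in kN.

F ≈ 1010 kN

Cap-side area A_cap = π/4 × (23.1 cm)² = 419.1 cm^2
Rod-side annular area A_ann = π/4 × (23.1² − 8.70²) = 359.6 cm^2
Net thrust = P_cap·A_cap − P_rod·A_ann = 1031 kN − 22.95 kN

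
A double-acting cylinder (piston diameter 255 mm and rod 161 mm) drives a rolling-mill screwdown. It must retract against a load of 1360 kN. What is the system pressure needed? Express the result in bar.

Rod-side annular area A_ann = π/4 × (255² − 161²) = 30710 mm^2
Retraction: pressure acts on the annular area.
P = F / A = 1360 kN / A

P ≈ 443 bar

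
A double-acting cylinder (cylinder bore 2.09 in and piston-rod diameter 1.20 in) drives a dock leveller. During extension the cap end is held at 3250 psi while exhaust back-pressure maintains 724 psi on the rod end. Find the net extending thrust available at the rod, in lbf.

Cap-side area A_cap = π/4 × (2.09 in)² = 3.431 in^2
Rod-side annular area A_ann = π/4 × (2.09² − 1.20²) = 2.300 in^2
Net thrust = P_cap·A_cap − P_rod·A_ann = 11150 lbf − 1665 lbf

F ≈ 9480 lbf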